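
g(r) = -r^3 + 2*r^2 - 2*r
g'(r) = -3*r^2 + 4*r - 2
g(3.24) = -19.50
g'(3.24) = -20.53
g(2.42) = -7.30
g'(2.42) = -9.89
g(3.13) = -17.33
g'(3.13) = -18.87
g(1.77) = -2.82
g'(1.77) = -4.32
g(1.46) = -1.77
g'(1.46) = -2.55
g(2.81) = -12.02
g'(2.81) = -14.45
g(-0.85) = 3.76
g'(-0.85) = -7.57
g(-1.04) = 5.37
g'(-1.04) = -9.40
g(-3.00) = 51.00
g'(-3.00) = -41.00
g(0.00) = 0.00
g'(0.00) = -2.00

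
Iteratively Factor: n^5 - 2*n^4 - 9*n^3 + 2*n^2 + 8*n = (n - 1)*(n^4 - n^3 - 10*n^2 - 8*n) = n*(n - 1)*(n^3 - n^2 - 10*n - 8) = n*(n - 1)*(n + 1)*(n^2 - 2*n - 8) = n*(n - 4)*(n - 1)*(n + 1)*(n + 2)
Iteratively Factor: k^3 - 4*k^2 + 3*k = (k - 1)*(k^2 - 3*k) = (k - 3)*(k - 1)*(k)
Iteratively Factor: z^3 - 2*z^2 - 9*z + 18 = (z - 2)*(z^2 - 9) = (z - 3)*(z - 2)*(z + 3)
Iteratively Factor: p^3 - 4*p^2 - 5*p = (p + 1)*(p^2 - 5*p) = p*(p + 1)*(p - 5)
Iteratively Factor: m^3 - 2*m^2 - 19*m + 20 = (m - 1)*(m^2 - m - 20) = (m - 5)*(m - 1)*(m + 4)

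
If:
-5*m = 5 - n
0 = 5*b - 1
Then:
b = 1/5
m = n/5 - 1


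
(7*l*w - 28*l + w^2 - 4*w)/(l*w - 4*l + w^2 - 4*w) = (7*l + w)/(l + w)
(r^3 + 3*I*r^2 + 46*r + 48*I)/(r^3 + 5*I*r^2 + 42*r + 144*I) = (r + I)/(r + 3*I)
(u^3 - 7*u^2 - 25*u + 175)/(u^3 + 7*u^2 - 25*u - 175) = (u - 7)/(u + 7)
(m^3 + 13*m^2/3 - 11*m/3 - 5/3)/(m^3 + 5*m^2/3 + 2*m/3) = (3*m^3 + 13*m^2 - 11*m - 5)/(m*(3*m^2 + 5*m + 2))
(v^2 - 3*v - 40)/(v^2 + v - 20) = (v - 8)/(v - 4)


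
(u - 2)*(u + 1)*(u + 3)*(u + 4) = u^4 + 6*u^3 + 3*u^2 - 26*u - 24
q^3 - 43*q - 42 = (q - 7)*(q + 1)*(q + 6)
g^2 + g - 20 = (g - 4)*(g + 5)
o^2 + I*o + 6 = (o - 2*I)*(o + 3*I)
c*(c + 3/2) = c^2 + 3*c/2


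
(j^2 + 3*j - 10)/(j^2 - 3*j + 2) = (j + 5)/(j - 1)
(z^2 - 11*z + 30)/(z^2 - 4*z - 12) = (z - 5)/(z + 2)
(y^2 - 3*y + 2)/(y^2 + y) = (y^2 - 3*y + 2)/(y*(y + 1))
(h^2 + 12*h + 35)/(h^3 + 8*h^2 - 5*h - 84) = (h + 5)/(h^2 + h - 12)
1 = 1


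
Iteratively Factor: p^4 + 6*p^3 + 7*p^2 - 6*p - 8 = (p + 1)*(p^3 + 5*p^2 + 2*p - 8) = (p + 1)*(p + 4)*(p^2 + p - 2) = (p - 1)*(p + 1)*(p + 4)*(p + 2)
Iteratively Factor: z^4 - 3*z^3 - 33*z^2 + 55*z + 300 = (z - 5)*(z^3 + 2*z^2 - 23*z - 60) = (z - 5)*(z + 3)*(z^2 - z - 20) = (z - 5)*(z + 3)*(z + 4)*(z - 5)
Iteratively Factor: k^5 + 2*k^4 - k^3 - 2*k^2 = (k + 1)*(k^4 + k^3 - 2*k^2) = k*(k + 1)*(k^3 + k^2 - 2*k) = k^2*(k + 1)*(k^2 + k - 2) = k^2*(k + 1)*(k + 2)*(k - 1)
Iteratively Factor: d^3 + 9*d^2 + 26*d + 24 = (d + 4)*(d^2 + 5*d + 6) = (d + 2)*(d + 4)*(d + 3)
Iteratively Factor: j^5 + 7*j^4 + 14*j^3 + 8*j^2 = (j + 4)*(j^4 + 3*j^3 + 2*j^2) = (j + 1)*(j + 4)*(j^3 + 2*j^2) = (j + 1)*(j + 2)*(j + 4)*(j^2) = j*(j + 1)*(j + 2)*(j + 4)*(j)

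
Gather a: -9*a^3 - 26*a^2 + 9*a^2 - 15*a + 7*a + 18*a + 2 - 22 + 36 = -9*a^3 - 17*a^2 + 10*a + 16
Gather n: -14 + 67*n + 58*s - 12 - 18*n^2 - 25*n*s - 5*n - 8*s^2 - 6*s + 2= -18*n^2 + n*(62 - 25*s) - 8*s^2 + 52*s - 24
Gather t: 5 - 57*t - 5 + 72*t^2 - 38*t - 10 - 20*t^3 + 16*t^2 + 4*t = -20*t^3 + 88*t^2 - 91*t - 10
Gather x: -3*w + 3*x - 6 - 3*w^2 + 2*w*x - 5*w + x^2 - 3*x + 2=-3*w^2 + 2*w*x - 8*w + x^2 - 4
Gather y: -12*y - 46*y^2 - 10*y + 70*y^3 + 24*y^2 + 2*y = 70*y^3 - 22*y^2 - 20*y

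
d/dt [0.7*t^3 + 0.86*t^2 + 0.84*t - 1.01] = 2.1*t^2 + 1.72*t + 0.84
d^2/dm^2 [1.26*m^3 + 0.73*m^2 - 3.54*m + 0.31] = 7.56*m + 1.46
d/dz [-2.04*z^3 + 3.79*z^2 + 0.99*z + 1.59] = -6.12*z^2 + 7.58*z + 0.99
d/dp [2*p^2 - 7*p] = 4*p - 7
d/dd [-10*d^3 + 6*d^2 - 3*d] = -30*d^2 + 12*d - 3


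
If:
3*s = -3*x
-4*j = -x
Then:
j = x/4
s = -x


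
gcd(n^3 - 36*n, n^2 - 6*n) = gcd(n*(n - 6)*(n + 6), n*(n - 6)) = n^2 - 6*n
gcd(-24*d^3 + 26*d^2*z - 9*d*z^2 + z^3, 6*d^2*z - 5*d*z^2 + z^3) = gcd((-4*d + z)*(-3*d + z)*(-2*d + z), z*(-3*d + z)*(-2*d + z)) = 6*d^2 - 5*d*z + z^2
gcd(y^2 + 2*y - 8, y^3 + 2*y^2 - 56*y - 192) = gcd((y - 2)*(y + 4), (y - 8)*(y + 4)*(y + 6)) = y + 4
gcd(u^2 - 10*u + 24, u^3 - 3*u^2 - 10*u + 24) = u - 4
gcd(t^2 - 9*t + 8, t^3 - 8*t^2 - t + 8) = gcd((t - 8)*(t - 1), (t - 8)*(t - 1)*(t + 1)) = t^2 - 9*t + 8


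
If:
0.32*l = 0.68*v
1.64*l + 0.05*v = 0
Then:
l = 0.00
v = 0.00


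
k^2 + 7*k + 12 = (k + 3)*(k + 4)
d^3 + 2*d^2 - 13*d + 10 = (d - 2)*(d - 1)*(d + 5)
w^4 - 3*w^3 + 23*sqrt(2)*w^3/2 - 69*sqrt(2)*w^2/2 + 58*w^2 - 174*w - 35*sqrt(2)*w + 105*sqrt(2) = (w - 3)*(w - sqrt(2)/2)*(w + 5*sqrt(2))*(w + 7*sqrt(2))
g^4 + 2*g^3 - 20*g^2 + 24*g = g*(g - 2)^2*(g + 6)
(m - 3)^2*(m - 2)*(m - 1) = m^4 - 9*m^3 + 29*m^2 - 39*m + 18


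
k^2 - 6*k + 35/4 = (k - 7/2)*(k - 5/2)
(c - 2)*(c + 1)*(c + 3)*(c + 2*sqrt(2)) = c^4 + 2*c^3 + 2*sqrt(2)*c^3 - 5*c^2 + 4*sqrt(2)*c^2 - 10*sqrt(2)*c - 6*c - 12*sqrt(2)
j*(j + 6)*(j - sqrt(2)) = j^3 - sqrt(2)*j^2 + 6*j^2 - 6*sqrt(2)*j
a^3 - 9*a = a*(a - 3)*(a + 3)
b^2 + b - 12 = (b - 3)*(b + 4)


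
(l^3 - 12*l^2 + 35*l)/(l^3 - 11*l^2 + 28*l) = (l - 5)/(l - 4)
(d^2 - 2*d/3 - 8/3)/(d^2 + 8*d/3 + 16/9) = 3*(d - 2)/(3*d + 4)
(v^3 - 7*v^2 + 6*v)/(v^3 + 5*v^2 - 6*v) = (v - 6)/(v + 6)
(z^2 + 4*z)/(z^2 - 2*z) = (z + 4)/(z - 2)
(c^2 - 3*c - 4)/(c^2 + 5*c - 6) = (c^2 - 3*c - 4)/(c^2 + 5*c - 6)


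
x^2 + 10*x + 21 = (x + 3)*(x + 7)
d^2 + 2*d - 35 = (d - 5)*(d + 7)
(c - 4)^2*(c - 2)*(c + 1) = c^4 - 9*c^3 + 22*c^2 - 32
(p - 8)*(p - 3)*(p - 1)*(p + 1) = p^4 - 11*p^3 + 23*p^2 + 11*p - 24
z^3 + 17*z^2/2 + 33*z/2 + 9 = (z + 1)*(z + 3/2)*(z + 6)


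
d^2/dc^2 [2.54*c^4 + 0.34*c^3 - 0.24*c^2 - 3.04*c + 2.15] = 30.48*c^2 + 2.04*c - 0.48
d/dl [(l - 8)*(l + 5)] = 2*l - 3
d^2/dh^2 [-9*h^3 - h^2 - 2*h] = -54*h - 2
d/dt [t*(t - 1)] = 2*t - 1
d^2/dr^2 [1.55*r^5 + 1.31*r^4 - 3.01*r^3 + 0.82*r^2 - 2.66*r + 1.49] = 31.0*r^3 + 15.72*r^2 - 18.06*r + 1.64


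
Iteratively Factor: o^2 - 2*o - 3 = (o - 3)*(o + 1)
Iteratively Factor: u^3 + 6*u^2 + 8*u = (u)*(u^2 + 6*u + 8) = u*(u + 2)*(u + 4)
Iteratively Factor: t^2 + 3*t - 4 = (t - 1)*(t + 4)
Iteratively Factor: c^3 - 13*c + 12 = (c - 3)*(c^2 + 3*c - 4) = (c - 3)*(c - 1)*(c + 4)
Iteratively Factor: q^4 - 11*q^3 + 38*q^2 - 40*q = (q)*(q^3 - 11*q^2 + 38*q - 40) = q*(q - 4)*(q^2 - 7*q + 10) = q*(q - 5)*(q - 4)*(q - 2)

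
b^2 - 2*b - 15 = (b - 5)*(b + 3)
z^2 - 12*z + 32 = (z - 8)*(z - 4)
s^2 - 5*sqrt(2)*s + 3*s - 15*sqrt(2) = (s + 3)*(s - 5*sqrt(2))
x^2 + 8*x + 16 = (x + 4)^2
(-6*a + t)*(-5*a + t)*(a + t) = 30*a^3 + 19*a^2*t - 10*a*t^2 + t^3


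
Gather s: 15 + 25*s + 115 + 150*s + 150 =175*s + 280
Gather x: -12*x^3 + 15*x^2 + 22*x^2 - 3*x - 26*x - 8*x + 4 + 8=-12*x^3 + 37*x^2 - 37*x + 12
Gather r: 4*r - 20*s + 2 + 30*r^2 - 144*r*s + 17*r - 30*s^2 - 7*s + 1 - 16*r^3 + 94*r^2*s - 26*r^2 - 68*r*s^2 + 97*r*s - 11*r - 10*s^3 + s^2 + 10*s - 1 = -16*r^3 + r^2*(94*s + 4) + r*(-68*s^2 - 47*s + 10) - 10*s^3 - 29*s^2 - 17*s + 2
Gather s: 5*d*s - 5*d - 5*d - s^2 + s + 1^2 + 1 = -10*d - s^2 + s*(5*d + 1) + 2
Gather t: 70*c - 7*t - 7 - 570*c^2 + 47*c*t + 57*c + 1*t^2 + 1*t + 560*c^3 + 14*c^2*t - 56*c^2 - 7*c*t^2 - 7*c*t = 560*c^3 - 626*c^2 + 127*c + t^2*(1 - 7*c) + t*(14*c^2 + 40*c - 6) - 7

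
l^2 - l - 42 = (l - 7)*(l + 6)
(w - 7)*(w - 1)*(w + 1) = w^3 - 7*w^2 - w + 7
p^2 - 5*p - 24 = (p - 8)*(p + 3)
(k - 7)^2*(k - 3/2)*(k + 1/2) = k^4 - 15*k^3 + 249*k^2/4 - 77*k/2 - 147/4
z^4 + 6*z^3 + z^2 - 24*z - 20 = (z - 2)*(z + 1)*(z + 2)*(z + 5)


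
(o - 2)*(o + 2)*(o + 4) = o^3 + 4*o^2 - 4*o - 16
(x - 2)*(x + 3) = x^2 + x - 6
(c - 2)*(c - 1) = c^2 - 3*c + 2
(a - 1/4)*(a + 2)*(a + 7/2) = a^3 + 21*a^2/4 + 45*a/8 - 7/4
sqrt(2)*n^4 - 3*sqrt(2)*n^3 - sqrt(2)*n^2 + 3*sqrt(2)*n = n*(n - 3)*(n - 1)*(sqrt(2)*n + sqrt(2))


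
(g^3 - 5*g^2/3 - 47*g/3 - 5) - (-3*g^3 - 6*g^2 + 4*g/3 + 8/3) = 4*g^3 + 13*g^2/3 - 17*g - 23/3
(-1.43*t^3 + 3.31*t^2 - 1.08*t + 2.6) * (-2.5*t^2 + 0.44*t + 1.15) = 3.575*t^5 - 8.9042*t^4 + 2.5119*t^3 - 3.1687*t^2 - 0.0979999999999999*t + 2.99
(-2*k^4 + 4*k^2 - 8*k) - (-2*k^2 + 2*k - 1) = -2*k^4 + 6*k^2 - 10*k + 1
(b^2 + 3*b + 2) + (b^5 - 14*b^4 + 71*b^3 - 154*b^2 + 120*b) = b^5 - 14*b^4 + 71*b^3 - 153*b^2 + 123*b + 2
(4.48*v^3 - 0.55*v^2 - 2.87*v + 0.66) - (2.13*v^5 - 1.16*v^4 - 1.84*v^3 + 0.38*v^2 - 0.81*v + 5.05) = -2.13*v^5 + 1.16*v^4 + 6.32*v^3 - 0.93*v^2 - 2.06*v - 4.39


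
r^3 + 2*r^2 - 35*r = r*(r - 5)*(r + 7)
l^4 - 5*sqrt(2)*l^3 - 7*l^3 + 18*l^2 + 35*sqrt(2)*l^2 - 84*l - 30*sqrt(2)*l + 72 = (l - 6)*(l - 1)*(l - 3*sqrt(2))*(l - 2*sqrt(2))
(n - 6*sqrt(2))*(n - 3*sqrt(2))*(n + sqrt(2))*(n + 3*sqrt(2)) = n^4 - 5*sqrt(2)*n^3 - 30*n^2 + 90*sqrt(2)*n + 216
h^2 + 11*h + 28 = (h + 4)*(h + 7)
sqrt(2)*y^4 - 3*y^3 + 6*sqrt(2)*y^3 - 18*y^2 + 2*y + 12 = (y + 6)*(y - sqrt(2))^2*(sqrt(2)*y + 1)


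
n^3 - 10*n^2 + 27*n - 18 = (n - 6)*(n - 3)*(n - 1)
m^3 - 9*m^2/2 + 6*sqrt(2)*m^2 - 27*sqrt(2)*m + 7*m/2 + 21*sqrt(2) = (m - 7/2)*(m - 1)*(m + 6*sqrt(2))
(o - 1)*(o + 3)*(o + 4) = o^3 + 6*o^2 + 5*o - 12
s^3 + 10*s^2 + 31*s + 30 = (s + 2)*(s + 3)*(s + 5)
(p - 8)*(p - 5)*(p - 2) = p^3 - 15*p^2 + 66*p - 80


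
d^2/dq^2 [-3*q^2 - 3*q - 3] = -6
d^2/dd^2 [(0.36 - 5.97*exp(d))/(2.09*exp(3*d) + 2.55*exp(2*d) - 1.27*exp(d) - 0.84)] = (-104.310228*exp(6*d) - 81.2987010000001*exp(5*d) - 81.099789*exp(4*d) - 148.133457*exp(3*d) - 74.535876*exp(2*d) + 10.03392*exp(d) - 4.59648)*exp(d)/(9.129329*exp(9*d) + 33.415965*exp(8*d) + 24.128214*exp(7*d) - 35.037027*exp(6*d) - 41.522322*exp(5*d) + 9.330057*exp(4*d) + 18.697769*exp(3*d) + 1.333332*exp(2*d) - 2.688336*exp(d) - 0.592704)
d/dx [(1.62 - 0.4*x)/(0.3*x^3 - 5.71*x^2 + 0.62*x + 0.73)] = (0.24*x^3 - 3.742*x^2 + 18.5004*x - 1.2964)/(0.09*x^6 - 3.426*x^5 + 32.9761*x^4 - 6.6424*x^3 - 7.9522*x^2 + 0.9052*x + 0.5329)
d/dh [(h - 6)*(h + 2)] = 2*h - 4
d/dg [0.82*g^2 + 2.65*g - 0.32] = 1.64*g + 2.65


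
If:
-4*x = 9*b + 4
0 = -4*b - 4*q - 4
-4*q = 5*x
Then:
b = -36/61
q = -25/61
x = 20/61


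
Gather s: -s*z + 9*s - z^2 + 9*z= s*(9 - z) - z^2 + 9*z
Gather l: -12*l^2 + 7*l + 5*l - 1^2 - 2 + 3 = -12*l^2 + 12*l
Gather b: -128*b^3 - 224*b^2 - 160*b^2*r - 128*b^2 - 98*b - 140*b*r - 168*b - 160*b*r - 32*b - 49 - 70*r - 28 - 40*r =-128*b^3 + b^2*(-160*r - 352) + b*(-300*r - 298) - 110*r - 77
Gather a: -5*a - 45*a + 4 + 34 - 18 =20 - 50*a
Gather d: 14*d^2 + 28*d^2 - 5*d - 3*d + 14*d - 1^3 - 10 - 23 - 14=42*d^2 + 6*d - 48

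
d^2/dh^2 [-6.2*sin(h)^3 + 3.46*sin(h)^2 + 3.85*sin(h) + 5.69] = 0.79999999999999*sin(h) - 13.95*sin(3*h) + 6.92*cos(2*h)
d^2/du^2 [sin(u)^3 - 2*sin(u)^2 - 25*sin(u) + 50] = -9*sin(u)^3 + 8*sin(u)^2 + 31*sin(u) - 4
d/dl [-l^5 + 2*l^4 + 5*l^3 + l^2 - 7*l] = -5*l^4 + 8*l^3 + 15*l^2 + 2*l - 7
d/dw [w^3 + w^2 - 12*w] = 3*w^2 + 2*w - 12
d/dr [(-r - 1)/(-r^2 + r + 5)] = (r^2 - r - (r + 1)*(2*r - 1) - 5)/(-r^2 + r + 5)^2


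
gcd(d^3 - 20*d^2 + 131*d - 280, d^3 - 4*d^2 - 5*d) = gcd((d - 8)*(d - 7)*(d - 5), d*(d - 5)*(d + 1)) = d - 5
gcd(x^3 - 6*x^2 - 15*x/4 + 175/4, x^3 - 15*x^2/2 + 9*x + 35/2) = x^2 - 17*x/2 + 35/2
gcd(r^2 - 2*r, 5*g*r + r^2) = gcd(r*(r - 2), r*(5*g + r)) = r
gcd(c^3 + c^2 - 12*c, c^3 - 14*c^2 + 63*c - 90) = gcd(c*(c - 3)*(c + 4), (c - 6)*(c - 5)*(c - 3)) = c - 3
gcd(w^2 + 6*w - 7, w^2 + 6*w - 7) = w^2 + 6*w - 7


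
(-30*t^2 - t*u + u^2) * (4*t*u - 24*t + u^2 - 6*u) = -120*t^3*u + 720*t^3 - 34*t^2*u^2 + 204*t^2*u + 3*t*u^3 - 18*t*u^2 + u^4 - 6*u^3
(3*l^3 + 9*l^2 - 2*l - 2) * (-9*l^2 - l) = -27*l^5 - 84*l^4 + 9*l^3 + 20*l^2 + 2*l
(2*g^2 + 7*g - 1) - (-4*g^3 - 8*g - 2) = 4*g^3 + 2*g^2 + 15*g + 1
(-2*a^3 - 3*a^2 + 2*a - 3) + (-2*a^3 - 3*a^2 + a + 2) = -4*a^3 - 6*a^2 + 3*a - 1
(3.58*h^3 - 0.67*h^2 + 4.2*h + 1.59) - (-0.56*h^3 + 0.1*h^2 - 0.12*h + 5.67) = 4.14*h^3 - 0.77*h^2 + 4.32*h - 4.08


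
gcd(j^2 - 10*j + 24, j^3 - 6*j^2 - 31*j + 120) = 1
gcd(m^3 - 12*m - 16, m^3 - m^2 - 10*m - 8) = m^2 - 2*m - 8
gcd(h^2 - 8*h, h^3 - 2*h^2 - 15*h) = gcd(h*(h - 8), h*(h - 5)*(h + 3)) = h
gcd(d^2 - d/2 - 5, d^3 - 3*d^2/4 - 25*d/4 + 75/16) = d - 5/2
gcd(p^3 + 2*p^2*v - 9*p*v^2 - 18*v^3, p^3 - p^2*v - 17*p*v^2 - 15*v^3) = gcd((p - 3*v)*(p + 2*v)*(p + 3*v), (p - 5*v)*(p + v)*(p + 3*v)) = p + 3*v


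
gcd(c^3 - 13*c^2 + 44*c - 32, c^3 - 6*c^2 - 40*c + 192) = c^2 - 12*c + 32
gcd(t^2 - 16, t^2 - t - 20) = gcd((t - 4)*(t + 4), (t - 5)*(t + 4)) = t + 4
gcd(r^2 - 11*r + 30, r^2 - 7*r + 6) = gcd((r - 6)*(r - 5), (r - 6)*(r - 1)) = r - 6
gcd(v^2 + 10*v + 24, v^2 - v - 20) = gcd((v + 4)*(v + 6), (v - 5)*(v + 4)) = v + 4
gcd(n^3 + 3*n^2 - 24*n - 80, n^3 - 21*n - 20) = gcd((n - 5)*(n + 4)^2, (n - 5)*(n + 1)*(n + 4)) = n^2 - n - 20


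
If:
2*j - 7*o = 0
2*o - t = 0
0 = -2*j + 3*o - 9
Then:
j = -63/8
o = -9/4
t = -9/2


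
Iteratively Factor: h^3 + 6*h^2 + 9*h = (h)*(h^2 + 6*h + 9) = h*(h + 3)*(h + 3)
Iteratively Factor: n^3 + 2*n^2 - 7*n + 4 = (n + 4)*(n^2 - 2*n + 1) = (n - 1)*(n + 4)*(n - 1)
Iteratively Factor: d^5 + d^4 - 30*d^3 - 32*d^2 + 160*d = (d + 4)*(d^4 - 3*d^3 - 18*d^2 + 40*d) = (d - 2)*(d + 4)*(d^3 - d^2 - 20*d) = (d - 5)*(d - 2)*(d + 4)*(d^2 + 4*d) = (d - 5)*(d - 2)*(d + 4)^2*(d)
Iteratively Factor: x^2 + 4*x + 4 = (x + 2)*(x + 2)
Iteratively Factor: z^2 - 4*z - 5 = (z + 1)*(z - 5)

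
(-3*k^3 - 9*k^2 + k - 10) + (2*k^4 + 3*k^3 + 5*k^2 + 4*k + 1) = 2*k^4 - 4*k^2 + 5*k - 9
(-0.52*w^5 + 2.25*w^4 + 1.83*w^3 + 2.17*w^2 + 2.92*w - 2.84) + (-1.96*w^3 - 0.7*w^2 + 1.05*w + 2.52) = -0.52*w^5 + 2.25*w^4 - 0.13*w^3 + 1.47*w^2 + 3.97*w - 0.32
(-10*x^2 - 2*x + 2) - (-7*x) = -10*x^2 + 5*x + 2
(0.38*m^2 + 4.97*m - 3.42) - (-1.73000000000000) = 0.38*m^2 + 4.97*m - 1.69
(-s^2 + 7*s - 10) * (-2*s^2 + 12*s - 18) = 2*s^4 - 26*s^3 + 122*s^2 - 246*s + 180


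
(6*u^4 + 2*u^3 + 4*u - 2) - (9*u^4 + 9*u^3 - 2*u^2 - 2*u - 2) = -3*u^4 - 7*u^3 + 2*u^2 + 6*u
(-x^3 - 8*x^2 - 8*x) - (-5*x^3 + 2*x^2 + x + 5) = 4*x^3 - 10*x^2 - 9*x - 5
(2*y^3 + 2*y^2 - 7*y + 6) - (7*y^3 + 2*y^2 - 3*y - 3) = -5*y^3 - 4*y + 9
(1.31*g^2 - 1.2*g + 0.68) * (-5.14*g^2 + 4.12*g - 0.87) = -6.7334*g^4 + 11.5652*g^3 - 9.5789*g^2 + 3.8456*g - 0.5916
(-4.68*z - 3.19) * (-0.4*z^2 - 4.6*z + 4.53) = 1.872*z^3 + 22.804*z^2 - 6.5264*z - 14.4507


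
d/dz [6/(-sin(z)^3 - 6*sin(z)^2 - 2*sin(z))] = 6*(3*cos(z) + 12/tan(z) + 2*cos(z)/sin(z)^2)/(sin(z)^2 + 6*sin(z) + 2)^2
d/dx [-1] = 0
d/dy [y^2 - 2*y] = 2*y - 2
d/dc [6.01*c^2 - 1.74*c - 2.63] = 12.02*c - 1.74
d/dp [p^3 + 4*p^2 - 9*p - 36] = 3*p^2 + 8*p - 9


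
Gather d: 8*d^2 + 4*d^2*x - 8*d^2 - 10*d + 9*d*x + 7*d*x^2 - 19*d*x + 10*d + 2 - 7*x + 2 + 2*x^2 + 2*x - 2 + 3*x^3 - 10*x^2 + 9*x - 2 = 4*d^2*x + d*(7*x^2 - 10*x) + 3*x^3 - 8*x^2 + 4*x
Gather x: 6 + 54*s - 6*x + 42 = 54*s - 6*x + 48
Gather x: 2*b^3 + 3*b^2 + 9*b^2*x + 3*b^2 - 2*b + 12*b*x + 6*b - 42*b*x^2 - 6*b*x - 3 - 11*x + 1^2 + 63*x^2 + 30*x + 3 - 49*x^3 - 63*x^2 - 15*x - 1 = 2*b^3 + 6*b^2 - 42*b*x^2 + 4*b - 49*x^3 + x*(9*b^2 + 6*b + 4)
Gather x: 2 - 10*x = 2 - 10*x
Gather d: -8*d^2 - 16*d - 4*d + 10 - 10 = -8*d^2 - 20*d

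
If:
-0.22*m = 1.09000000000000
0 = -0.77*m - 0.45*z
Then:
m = -4.95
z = 8.48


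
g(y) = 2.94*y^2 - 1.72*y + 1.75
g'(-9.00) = -54.64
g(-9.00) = 255.37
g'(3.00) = 15.92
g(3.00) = 23.05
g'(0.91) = 3.63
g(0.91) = 2.62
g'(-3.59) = -22.83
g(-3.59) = 45.82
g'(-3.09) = -19.89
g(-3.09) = 35.14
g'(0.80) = 2.98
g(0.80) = 2.26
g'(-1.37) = -9.78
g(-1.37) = 9.62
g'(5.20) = 28.86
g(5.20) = 72.30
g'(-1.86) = -12.66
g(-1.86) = 15.12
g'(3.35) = 17.98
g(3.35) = 28.98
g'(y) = 5.88*y - 1.72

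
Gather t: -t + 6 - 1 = 5 - t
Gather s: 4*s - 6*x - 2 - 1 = 4*s - 6*x - 3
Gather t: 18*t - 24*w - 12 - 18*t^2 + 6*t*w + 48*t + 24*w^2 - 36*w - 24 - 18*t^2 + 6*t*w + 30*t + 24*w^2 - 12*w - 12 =-36*t^2 + t*(12*w + 96) + 48*w^2 - 72*w - 48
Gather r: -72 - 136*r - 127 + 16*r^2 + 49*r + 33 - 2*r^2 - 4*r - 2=14*r^2 - 91*r - 168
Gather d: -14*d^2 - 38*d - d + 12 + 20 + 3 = -14*d^2 - 39*d + 35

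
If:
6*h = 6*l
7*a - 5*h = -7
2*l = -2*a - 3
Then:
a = -29/24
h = -7/24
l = -7/24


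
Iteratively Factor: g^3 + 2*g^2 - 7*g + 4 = (g - 1)*(g^2 + 3*g - 4) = (g - 1)^2*(g + 4)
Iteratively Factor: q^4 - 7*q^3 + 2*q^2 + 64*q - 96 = (q - 4)*(q^3 - 3*q^2 - 10*q + 24) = (q - 4)*(q - 2)*(q^2 - q - 12) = (q - 4)*(q - 2)*(q + 3)*(q - 4)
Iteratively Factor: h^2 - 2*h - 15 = (h + 3)*(h - 5)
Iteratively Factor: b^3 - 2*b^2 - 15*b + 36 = (b - 3)*(b^2 + b - 12) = (b - 3)*(b + 4)*(b - 3)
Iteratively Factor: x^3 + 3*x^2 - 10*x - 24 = (x + 4)*(x^2 - x - 6) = (x - 3)*(x + 4)*(x + 2)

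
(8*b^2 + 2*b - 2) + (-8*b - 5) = 8*b^2 - 6*b - 7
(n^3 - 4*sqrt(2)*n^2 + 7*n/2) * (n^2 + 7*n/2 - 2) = n^5 - 4*sqrt(2)*n^4 + 7*n^4/2 - 14*sqrt(2)*n^3 + 3*n^3/2 + 8*sqrt(2)*n^2 + 49*n^2/4 - 7*n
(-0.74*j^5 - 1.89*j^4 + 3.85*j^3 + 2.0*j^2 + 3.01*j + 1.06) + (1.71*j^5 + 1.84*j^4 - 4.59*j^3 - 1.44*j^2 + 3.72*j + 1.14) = 0.97*j^5 - 0.0499999999999998*j^4 - 0.74*j^3 + 0.56*j^2 + 6.73*j + 2.2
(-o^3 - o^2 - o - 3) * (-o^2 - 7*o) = o^5 + 8*o^4 + 8*o^3 + 10*o^2 + 21*o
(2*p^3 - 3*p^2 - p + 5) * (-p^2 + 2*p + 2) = -2*p^5 + 7*p^4 - p^3 - 13*p^2 + 8*p + 10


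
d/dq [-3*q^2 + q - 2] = 1 - 6*q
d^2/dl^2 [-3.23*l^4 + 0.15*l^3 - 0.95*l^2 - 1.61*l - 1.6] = -38.76*l^2 + 0.9*l - 1.9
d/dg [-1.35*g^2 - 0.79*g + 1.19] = -2.7*g - 0.79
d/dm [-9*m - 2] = -9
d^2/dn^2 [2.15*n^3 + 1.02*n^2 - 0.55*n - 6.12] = 12.9*n + 2.04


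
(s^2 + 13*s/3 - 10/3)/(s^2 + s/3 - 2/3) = (s + 5)/(s + 1)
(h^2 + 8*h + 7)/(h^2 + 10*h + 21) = (h + 1)/(h + 3)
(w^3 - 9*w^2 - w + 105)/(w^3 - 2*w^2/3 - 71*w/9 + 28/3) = 9*(w^2 - 12*w + 35)/(9*w^2 - 33*w + 28)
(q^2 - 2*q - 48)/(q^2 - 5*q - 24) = (q + 6)/(q + 3)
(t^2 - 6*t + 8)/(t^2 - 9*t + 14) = (t - 4)/(t - 7)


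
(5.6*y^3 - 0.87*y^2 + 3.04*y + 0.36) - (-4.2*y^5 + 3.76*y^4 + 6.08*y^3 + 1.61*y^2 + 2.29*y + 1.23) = 4.2*y^5 - 3.76*y^4 - 0.48*y^3 - 2.48*y^2 + 0.75*y - 0.87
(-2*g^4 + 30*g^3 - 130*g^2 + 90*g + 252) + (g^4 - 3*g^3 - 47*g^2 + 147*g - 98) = -g^4 + 27*g^3 - 177*g^2 + 237*g + 154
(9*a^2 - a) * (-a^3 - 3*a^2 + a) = -9*a^5 - 26*a^4 + 12*a^3 - a^2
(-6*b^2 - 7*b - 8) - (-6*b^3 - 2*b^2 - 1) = 6*b^3 - 4*b^2 - 7*b - 7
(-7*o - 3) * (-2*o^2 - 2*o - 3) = 14*o^3 + 20*o^2 + 27*o + 9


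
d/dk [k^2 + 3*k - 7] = 2*k + 3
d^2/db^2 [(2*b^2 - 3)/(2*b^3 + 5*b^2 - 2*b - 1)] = 2*(8*b^6 - 48*b^4 - 192*b^3 - 159*b^2 + 72*b - 25)/(8*b^9 + 60*b^8 + 126*b^7 - 7*b^6 - 186*b^5 + 9*b^4 + 58*b^3 + 3*b^2 - 6*b - 1)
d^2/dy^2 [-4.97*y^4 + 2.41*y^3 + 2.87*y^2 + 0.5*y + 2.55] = -59.64*y^2 + 14.46*y + 5.74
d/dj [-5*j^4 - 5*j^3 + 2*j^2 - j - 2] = -20*j^3 - 15*j^2 + 4*j - 1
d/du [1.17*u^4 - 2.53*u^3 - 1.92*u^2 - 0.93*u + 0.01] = 4.68*u^3 - 7.59*u^2 - 3.84*u - 0.93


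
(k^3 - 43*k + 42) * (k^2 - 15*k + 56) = k^5 - 15*k^4 + 13*k^3 + 687*k^2 - 3038*k + 2352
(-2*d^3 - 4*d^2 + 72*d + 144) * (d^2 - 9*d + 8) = -2*d^5 + 14*d^4 + 92*d^3 - 536*d^2 - 720*d + 1152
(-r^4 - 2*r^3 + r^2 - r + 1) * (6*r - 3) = -6*r^5 - 9*r^4 + 12*r^3 - 9*r^2 + 9*r - 3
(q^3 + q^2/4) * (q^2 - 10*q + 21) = q^5 - 39*q^4/4 + 37*q^3/2 + 21*q^2/4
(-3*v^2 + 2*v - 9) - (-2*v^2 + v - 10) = -v^2 + v + 1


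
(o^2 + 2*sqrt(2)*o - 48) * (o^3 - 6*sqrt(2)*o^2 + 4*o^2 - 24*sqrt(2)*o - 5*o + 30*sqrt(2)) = o^5 - 4*sqrt(2)*o^4 + 4*o^4 - 77*o^3 - 16*sqrt(2)*o^3 - 288*o^2 + 308*sqrt(2)*o^2 + 360*o + 1152*sqrt(2)*o - 1440*sqrt(2)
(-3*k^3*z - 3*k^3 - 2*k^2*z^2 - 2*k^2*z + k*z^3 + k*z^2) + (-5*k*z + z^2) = -3*k^3*z - 3*k^3 - 2*k^2*z^2 - 2*k^2*z + k*z^3 + k*z^2 - 5*k*z + z^2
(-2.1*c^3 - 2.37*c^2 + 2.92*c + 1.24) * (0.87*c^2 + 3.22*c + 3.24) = -1.827*c^5 - 8.8239*c^4 - 11.895*c^3 + 2.8024*c^2 + 13.4536*c + 4.0176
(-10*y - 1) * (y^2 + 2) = -10*y^3 - y^2 - 20*y - 2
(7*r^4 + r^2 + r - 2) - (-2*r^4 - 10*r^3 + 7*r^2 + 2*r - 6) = 9*r^4 + 10*r^3 - 6*r^2 - r + 4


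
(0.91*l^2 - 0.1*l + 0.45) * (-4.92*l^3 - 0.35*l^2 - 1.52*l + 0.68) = -4.4772*l^5 + 0.1735*l^4 - 3.5622*l^3 + 0.6133*l^2 - 0.752*l + 0.306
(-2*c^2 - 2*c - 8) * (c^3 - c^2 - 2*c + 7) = -2*c^5 - 2*c^3 - 2*c^2 + 2*c - 56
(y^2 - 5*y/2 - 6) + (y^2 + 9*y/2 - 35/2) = 2*y^2 + 2*y - 47/2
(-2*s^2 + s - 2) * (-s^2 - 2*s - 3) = 2*s^4 + 3*s^3 + 6*s^2 + s + 6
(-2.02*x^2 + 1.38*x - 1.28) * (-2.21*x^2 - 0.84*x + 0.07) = 4.4642*x^4 - 1.353*x^3 + 1.5282*x^2 + 1.1718*x - 0.0896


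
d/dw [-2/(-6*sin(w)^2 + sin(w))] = 2*(-12/tan(w) + cos(w)/sin(w)^2)/(6*sin(w) - 1)^2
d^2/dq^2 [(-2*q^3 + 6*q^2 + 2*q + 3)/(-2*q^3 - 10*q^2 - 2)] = (-16*q^6 - 6*q^5 - 60*q^4 - 138*q^3 - 123*q^2 + 45*q + 9)/(q^9 + 15*q^8 + 75*q^7 + 128*q^6 + 30*q^5 + 75*q^4 + 3*q^3 + 15*q^2 + 1)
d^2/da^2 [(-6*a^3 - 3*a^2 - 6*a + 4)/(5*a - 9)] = 2*(-150*a^3 + 810*a^2 - 1458*a - 413)/(125*a^3 - 675*a^2 + 1215*a - 729)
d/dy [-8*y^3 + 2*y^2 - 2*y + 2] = -24*y^2 + 4*y - 2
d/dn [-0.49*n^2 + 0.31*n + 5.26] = 0.31 - 0.98*n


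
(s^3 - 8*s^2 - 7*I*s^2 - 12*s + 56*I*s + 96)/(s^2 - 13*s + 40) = (s^2 - 7*I*s - 12)/(s - 5)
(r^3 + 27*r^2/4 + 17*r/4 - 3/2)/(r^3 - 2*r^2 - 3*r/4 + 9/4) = (4*r^2 + 23*r - 6)/(4*r^2 - 12*r + 9)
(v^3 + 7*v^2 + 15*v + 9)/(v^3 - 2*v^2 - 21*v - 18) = (v + 3)/(v - 6)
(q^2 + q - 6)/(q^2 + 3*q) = (q - 2)/q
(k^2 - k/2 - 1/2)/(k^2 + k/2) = (k - 1)/k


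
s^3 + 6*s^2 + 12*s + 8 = (s + 2)^3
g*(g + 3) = g^2 + 3*g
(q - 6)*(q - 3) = q^2 - 9*q + 18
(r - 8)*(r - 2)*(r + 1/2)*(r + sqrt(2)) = r^4 - 19*r^3/2 + sqrt(2)*r^3 - 19*sqrt(2)*r^2/2 + 11*r^2 + 8*r + 11*sqrt(2)*r + 8*sqrt(2)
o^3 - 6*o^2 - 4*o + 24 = (o - 6)*(o - 2)*(o + 2)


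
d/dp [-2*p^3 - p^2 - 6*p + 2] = -6*p^2 - 2*p - 6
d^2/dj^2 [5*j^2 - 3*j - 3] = 10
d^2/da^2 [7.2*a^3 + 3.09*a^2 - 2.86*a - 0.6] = 43.2*a + 6.18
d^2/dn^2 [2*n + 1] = 0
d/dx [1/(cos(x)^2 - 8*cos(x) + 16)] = 2*sin(x)/(cos(x) - 4)^3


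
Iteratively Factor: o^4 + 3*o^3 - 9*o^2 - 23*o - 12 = (o + 1)*(o^3 + 2*o^2 - 11*o - 12) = (o - 3)*(o + 1)*(o^2 + 5*o + 4) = (o - 3)*(o + 1)*(o + 4)*(o + 1)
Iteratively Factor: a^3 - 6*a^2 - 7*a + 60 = (a + 3)*(a^2 - 9*a + 20) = (a - 5)*(a + 3)*(a - 4)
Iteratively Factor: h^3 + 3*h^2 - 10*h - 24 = (h - 3)*(h^2 + 6*h + 8) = (h - 3)*(h + 4)*(h + 2)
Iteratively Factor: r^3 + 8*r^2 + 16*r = (r + 4)*(r^2 + 4*r) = (r + 4)^2*(r)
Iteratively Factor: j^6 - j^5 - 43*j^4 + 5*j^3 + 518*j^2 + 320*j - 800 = (j + 4)*(j^5 - 5*j^4 - 23*j^3 + 97*j^2 + 130*j - 200) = (j - 5)*(j + 4)*(j^4 - 23*j^2 - 18*j + 40) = (j - 5)*(j - 1)*(j + 4)*(j^3 + j^2 - 22*j - 40) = (j - 5)*(j - 1)*(j + 4)^2*(j^2 - 3*j - 10) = (j - 5)*(j - 1)*(j + 2)*(j + 4)^2*(j - 5)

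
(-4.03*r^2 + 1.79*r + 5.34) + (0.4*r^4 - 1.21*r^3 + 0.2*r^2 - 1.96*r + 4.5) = 0.4*r^4 - 1.21*r^3 - 3.83*r^2 - 0.17*r + 9.84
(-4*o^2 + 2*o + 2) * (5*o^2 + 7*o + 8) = -20*o^4 - 18*o^3 - 8*o^2 + 30*o + 16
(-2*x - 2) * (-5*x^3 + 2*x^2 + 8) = 10*x^4 + 6*x^3 - 4*x^2 - 16*x - 16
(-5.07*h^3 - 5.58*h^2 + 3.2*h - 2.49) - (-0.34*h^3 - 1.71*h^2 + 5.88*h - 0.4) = -4.73*h^3 - 3.87*h^2 - 2.68*h - 2.09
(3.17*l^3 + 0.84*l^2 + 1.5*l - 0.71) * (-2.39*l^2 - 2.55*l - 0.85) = -7.5763*l^5 - 10.0911*l^4 - 8.4215*l^3 - 2.8421*l^2 + 0.5355*l + 0.6035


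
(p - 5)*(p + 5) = p^2 - 25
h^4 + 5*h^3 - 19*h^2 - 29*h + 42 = (h - 3)*(h - 1)*(h + 2)*(h + 7)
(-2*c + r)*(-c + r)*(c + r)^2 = 2*c^4 + c^3*r - 3*c^2*r^2 - c*r^3 + r^4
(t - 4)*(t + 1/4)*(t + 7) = t^3 + 13*t^2/4 - 109*t/4 - 7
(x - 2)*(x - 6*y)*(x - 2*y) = x^3 - 8*x^2*y - 2*x^2 + 12*x*y^2 + 16*x*y - 24*y^2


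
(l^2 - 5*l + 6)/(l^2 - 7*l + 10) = (l - 3)/(l - 5)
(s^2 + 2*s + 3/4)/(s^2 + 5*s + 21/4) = (2*s + 1)/(2*s + 7)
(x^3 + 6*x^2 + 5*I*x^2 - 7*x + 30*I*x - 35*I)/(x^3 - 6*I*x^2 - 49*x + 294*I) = (x^2 + x*(-1 + 5*I) - 5*I)/(x^2 - x*(7 + 6*I) + 42*I)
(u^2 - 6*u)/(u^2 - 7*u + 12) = u*(u - 6)/(u^2 - 7*u + 12)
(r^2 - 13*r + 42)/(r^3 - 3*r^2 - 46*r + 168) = (r - 7)/(r^2 + 3*r - 28)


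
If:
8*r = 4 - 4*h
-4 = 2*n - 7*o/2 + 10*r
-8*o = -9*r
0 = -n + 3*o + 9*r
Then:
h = 621/493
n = -792/493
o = -72/493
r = -64/493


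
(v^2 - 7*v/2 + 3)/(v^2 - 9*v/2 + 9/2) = (v - 2)/(v - 3)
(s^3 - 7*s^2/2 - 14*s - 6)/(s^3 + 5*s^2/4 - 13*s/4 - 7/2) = 2*(2*s^2 - 11*s - 6)/(4*s^2 - 3*s - 7)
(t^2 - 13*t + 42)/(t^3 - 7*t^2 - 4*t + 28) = (t - 6)/(t^2 - 4)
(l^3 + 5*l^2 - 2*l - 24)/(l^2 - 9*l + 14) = (l^2 + 7*l + 12)/(l - 7)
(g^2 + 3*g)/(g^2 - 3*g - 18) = g/(g - 6)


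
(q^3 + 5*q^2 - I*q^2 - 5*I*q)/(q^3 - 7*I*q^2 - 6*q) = (q + 5)/(q - 6*I)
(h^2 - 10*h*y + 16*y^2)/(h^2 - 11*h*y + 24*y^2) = (-h + 2*y)/(-h + 3*y)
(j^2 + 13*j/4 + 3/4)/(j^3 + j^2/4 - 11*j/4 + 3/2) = (4*j^2 + 13*j + 3)/(4*j^3 + j^2 - 11*j + 6)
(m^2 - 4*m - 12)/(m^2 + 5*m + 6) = (m - 6)/(m + 3)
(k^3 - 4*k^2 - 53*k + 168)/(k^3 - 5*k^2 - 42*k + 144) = (k + 7)/(k + 6)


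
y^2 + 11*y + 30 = (y + 5)*(y + 6)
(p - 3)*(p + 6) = p^2 + 3*p - 18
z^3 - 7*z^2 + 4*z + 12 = (z - 6)*(z - 2)*(z + 1)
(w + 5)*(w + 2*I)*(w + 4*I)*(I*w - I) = I*w^4 - 6*w^3 + 4*I*w^3 - 24*w^2 - 13*I*w^2 + 30*w - 32*I*w + 40*I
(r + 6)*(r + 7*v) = r^2 + 7*r*v + 6*r + 42*v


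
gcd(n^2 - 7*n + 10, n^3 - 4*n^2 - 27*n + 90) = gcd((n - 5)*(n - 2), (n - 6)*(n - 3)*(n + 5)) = 1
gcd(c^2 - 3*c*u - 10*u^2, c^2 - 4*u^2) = c + 2*u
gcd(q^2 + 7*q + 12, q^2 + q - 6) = q + 3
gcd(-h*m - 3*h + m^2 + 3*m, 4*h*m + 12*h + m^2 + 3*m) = m + 3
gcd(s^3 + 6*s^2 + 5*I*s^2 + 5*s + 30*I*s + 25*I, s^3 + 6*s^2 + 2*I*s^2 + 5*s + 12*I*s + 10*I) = s^2 + 6*s + 5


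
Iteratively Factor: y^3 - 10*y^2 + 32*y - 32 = (y - 4)*(y^2 - 6*y + 8) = (y - 4)^2*(y - 2)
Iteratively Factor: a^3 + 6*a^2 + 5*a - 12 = (a - 1)*(a^2 + 7*a + 12) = (a - 1)*(a + 4)*(a + 3)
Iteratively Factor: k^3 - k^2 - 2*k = (k + 1)*(k^2 - 2*k) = k*(k + 1)*(k - 2)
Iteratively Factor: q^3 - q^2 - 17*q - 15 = (q + 3)*(q^2 - 4*q - 5) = (q - 5)*(q + 3)*(q + 1)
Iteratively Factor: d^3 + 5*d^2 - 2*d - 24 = (d + 3)*(d^2 + 2*d - 8) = (d + 3)*(d + 4)*(d - 2)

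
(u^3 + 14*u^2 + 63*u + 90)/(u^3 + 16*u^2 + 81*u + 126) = (u + 5)/(u + 7)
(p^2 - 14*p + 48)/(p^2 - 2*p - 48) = (p - 6)/(p + 6)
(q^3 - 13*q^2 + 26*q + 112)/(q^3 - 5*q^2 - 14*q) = (q - 8)/q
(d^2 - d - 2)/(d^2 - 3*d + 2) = (d + 1)/(d - 1)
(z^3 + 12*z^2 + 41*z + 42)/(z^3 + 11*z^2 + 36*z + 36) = (z + 7)/(z + 6)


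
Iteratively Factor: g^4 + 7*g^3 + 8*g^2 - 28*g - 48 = (g + 3)*(g^3 + 4*g^2 - 4*g - 16) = (g + 3)*(g + 4)*(g^2 - 4) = (g - 2)*(g + 3)*(g + 4)*(g + 2)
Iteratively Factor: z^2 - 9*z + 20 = (z - 4)*(z - 5)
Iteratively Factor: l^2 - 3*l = (l - 3)*(l)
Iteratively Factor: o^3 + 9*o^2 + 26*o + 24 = (o + 4)*(o^2 + 5*o + 6) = (o + 2)*(o + 4)*(o + 3)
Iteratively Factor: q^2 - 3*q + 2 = (q - 2)*(q - 1)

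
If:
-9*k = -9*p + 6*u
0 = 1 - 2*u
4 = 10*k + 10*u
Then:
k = -1/10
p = 7/30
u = 1/2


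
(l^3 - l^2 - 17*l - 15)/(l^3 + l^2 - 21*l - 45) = (l + 1)/(l + 3)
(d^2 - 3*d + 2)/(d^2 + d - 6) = (d - 1)/(d + 3)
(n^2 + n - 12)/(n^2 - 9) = (n + 4)/(n + 3)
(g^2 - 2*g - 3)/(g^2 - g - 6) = (g + 1)/(g + 2)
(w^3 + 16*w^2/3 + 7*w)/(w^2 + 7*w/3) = w + 3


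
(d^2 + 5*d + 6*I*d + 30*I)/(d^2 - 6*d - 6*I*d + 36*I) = (d^2 + d*(5 + 6*I) + 30*I)/(d^2 - 6*d*(1 + I) + 36*I)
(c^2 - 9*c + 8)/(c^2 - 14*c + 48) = (c - 1)/(c - 6)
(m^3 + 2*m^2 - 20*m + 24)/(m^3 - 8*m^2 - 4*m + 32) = (m^2 + 4*m - 12)/(m^2 - 6*m - 16)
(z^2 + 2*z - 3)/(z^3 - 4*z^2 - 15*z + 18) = 1/(z - 6)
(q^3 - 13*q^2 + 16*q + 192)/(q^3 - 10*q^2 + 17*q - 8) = (q^2 - 5*q - 24)/(q^2 - 2*q + 1)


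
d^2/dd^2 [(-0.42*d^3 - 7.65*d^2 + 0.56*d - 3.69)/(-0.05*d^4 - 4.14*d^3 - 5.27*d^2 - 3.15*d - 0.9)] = (0.0021*d^9 + 0.114750000000001*d^8 + 8.82048000000003*d^7 + 237.281058*d^6 - 83.3349359999997*d^5 + 78.0416099999998*d^4 + 625.760413999999*d^3 + 716.106366*d^2 + 303.01911*d + 53.79291)/(0.000125*d^12 + 0.03105*d^11 + 2.610465*d^10 + 77.526909*d^9 + 279.062061*d^8 + 513.006588*d^7 + 607.907798*d^6 + 504.357975*d^5 + 302.404455*d^4 + 130.958775*d^3 + 39.59685*d^2 + 7.6545*d + 0.729)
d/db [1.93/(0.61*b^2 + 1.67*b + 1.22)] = (-2.3546*b - 3.2231)/(0.61*b^2 + 1.67*b + 1.22)^2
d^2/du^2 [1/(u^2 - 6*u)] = 2*(-u*(u - 6) + 4*(u - 3)^2)/(u^3*(u - 6)^3)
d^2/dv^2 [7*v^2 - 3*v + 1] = 14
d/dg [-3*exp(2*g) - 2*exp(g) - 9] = (-6*exp(g) - 2)*exp(g)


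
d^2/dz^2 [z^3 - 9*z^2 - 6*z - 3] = 6*z - 18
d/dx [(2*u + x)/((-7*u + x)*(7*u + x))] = (-49*u^2 - 4*u*x - x^2)/(2401*u^4 - 98*u^2*x^2 + x^4)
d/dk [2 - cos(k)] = sin(k)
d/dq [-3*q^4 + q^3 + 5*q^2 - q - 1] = -12*q^3 + 3*q^2 + 10*q - 1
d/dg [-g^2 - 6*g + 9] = -2*g - 6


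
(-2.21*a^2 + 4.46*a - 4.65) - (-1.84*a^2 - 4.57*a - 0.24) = -0.37*a^2 + 9.03*a - 4.41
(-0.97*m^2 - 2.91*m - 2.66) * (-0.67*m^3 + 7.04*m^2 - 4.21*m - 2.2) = 0.6499*m^5 - 4.8791*m^4 - 14.6205*m^3 - 4.3413*m^2 + 17.6006*m + 5.852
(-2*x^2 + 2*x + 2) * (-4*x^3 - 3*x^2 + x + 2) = 8*x^5 - 2*x^4 - 16*x^3 - 8*x^2 + 6*x + 4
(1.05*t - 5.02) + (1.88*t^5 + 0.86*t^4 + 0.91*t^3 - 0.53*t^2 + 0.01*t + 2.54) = 1.88*t^5 + 0.86*t^4 + 0.91*t^3 - 0.53*t^2 + 1.06*t - 2.48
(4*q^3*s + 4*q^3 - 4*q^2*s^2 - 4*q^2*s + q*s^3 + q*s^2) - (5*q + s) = 4*q^3*s + 4*q^3 - 4*q^2*s^2 - 4*q^2*s + q*s^3 + q*s^2 - 5*q - s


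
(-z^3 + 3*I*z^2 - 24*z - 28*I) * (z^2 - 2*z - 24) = -z^5 + 2*z^4 + 3*I*z^4 - 6*I*z^3 + 48*z^2 - 100*I*z^2 + 576*z + 56*I*z + 672*I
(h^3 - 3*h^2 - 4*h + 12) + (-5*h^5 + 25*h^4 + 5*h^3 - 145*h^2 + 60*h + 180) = -5*h^5 + 25*h^4 + 6*h^3 - 148*h^2 + 56*h + 192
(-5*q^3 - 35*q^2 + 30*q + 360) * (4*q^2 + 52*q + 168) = -20*q^5 - 400*q^4 - 2540*q^3 - 2880*q^2 + 23760*q + 60480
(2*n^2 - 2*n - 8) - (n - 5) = 2*n^2 - 3*n - 3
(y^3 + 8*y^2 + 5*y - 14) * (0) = 0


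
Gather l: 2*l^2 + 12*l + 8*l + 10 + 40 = 2*l^2 + 20*l + 50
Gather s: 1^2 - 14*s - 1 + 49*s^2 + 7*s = 49*s^2 - 7*s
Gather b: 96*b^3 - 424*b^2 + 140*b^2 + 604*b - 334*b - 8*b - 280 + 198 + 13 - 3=96*b^3 - 284*b^2 + 262*b - 72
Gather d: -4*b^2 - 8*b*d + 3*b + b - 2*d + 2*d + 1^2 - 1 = -4*b^2 - 8*b*d + 4*b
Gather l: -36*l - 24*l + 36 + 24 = 60 - 60*l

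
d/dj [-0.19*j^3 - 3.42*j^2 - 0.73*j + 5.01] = -0.57*j^2 - 6.84*j - 0.73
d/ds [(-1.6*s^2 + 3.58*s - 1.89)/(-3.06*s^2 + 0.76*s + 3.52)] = (9.7388*s^2 - 22.8308*s + 14.038)/(9.3636*s^4 - 4.6512*s^3 - 20.9648*s^2 + 5.3504*s + 12.3904)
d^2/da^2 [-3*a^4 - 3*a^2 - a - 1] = -36*a^2 - 6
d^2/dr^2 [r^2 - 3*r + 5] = 2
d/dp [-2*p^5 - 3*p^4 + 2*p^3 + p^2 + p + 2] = -10*p^4 - 12*p^3 + 6*p^2 + 2*p + 1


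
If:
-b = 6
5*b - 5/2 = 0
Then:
No Solution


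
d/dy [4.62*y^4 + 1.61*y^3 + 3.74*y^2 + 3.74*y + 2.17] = 18.48*y^3 + 4.83*y^2 + 7.48*y + 3.74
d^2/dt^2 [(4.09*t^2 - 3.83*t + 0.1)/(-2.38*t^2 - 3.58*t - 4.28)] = (2.8421709430404e-14*t^4 + 113.086176*t^3 + 246.575616*t^2 - 239.195712*t - 267.740096)/(13.481272*t^6 + 60.835656*t^5 + 164.239992*t^4 + 264.686584*t^3 + 295.355952*t^2 + 196.739616*t + 78.402752)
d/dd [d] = 1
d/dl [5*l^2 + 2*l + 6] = 10*l + 2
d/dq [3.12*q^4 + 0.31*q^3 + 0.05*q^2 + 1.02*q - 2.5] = 12.48*q^3 + 0.93*q^2 + 0.1*q + 1.02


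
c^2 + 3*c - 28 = (c - 4)*(c + 7)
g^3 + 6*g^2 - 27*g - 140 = (g - 5)*(g + 4)*(g + 7)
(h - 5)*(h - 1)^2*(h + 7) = h^4 - 38*h^2 + 72*h - 35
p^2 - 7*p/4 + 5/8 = (p - 5/4)*(p - 1/2)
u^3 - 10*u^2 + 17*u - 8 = (u - 8)*(u - 1)^2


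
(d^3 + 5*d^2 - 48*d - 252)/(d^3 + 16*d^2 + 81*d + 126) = (d^2 - d - 42)/(d^2 + 10*d + 21)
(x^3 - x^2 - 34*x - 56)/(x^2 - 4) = (x^2 - 3*x - 28)/(x - 2)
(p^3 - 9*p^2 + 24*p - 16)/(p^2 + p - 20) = (p^2 - 5*p + 4)/(p + 5)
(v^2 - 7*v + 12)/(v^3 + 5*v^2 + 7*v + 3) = (v^2 - 7*v + 12)/(v^3 + 5*v^2 + 7*v + 3)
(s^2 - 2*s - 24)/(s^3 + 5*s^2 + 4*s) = (s - 6)/(s*(s + 1))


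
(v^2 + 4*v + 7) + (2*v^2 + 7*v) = 3*v^2 + 11*v + 7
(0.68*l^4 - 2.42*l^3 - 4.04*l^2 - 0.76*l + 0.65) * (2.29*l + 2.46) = 1.5572*l^5 - 3.869*l^4 - 15.2048*l^3 - 11.6788*l^2 - 0.3811*l + 1.599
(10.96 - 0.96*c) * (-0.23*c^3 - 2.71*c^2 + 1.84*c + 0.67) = 0.2208*c^4 + 0.0807999999999995*c^3 - 31.468*c^2 + 19.5232*c + 7.3432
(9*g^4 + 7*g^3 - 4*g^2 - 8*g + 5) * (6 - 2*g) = -18*g^5 + 40*g^4 + 50*g^3 - 8*g^2 - 58*g + 30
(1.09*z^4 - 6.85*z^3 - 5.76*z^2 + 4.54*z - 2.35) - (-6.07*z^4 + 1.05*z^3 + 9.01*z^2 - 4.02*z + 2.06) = 7.16*z^4 - 7.9*z^3 - 14.77*z^2 + 8.56*z - 4.41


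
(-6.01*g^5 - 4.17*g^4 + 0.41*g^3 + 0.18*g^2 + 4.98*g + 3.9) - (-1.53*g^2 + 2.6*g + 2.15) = -6.01*g^5 - 4.17*g^4 + 0.41*g^3 + 1.71*g^2 + 2.38*g + 1.75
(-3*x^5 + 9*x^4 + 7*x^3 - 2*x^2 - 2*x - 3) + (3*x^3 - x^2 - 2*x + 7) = -3*x^5 + 9*x^4 + 10*x^3 - 3*x^2 - 4*x + 4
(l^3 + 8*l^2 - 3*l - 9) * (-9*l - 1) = -9*l^4 - 73*l^3 + 19*l^2 + 84*l + 9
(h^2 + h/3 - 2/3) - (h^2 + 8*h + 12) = -23*h/3 - 38/3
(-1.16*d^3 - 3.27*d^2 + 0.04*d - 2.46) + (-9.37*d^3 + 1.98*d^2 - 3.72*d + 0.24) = -10.53*d^3 - 1.29*d^2 - 3.68*d - 2.22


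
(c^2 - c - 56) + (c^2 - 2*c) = 2*c^2 - 3*c - 56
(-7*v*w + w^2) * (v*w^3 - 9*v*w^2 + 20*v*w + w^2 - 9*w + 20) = -7*v^2*w^4 + 63*v^2*w^3 - 140*v^2*w^2 + v*w^5 - 9*v*w^4 + 13*v*w^3 + 63*v*w^2 - 140*v*w + w^4 - 9*w^3 + 20*w^2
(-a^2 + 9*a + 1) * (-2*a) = 2*a^3 - 18*a^2 - 2*a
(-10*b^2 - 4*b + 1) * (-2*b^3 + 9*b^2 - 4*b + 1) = 20*b^5 - 82*b^4 + 2*b^3 + 15*b^2 - 8*b + 1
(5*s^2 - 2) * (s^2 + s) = 5*s^4 + 5*s^3 - 2*s^2 - 2*s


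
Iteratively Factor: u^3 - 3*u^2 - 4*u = (u)*(u^2 - 3*u - 4) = u*(u + 1)*(u - 4)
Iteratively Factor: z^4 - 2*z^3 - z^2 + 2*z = (z - 2)*(z^3 - z) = z*(z - 2)*(z^2 - 1) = z*(z - 2)*(z - 1)*(z + 1)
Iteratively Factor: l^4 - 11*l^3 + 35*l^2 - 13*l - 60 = (l + 1)*(l^3 - 12*l^2 + 47*l - 60) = (l - 3)*(l + 1)*(l^2 - 9*l + 20) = (l - 4)*(l - 3)*(l + 1)*(l - 5)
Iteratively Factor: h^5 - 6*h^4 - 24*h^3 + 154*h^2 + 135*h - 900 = (h - 5)*(h^4 - h^3 - 29*h^2 + 9*h + 180) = (h - 5)*(h - 3)*(h^3 + 2*h^2 - 23*h - 60) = (h - 5)^2*(h - 3)*(h^2 + 7*h + 12) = (h - 5)^2*(h - 3)*(h + 4)*(h + 3)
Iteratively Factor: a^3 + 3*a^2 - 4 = (a - 1)*(a^2 + 4*a + 4) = (a - 1)*(a + 2)*(a + 2)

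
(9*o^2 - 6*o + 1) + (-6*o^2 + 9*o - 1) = 3*o^2 + 3*o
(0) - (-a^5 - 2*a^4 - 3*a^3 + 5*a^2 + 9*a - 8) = a^5 + 2*a^4 + 3*a^3 - 5*a^2 - 9*a + 8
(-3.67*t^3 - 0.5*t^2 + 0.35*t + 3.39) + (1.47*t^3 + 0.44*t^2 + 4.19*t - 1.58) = -2.2*t^3 - 0.06*t^2 + 4.54*t + 1.81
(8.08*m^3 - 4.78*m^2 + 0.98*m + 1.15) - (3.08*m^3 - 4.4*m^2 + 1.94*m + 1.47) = 5.0*m^3 - 0.38*m^2 - 0.96*m - 0.32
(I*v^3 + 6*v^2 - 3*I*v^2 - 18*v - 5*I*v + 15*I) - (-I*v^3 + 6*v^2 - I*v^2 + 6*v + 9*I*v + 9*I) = 2*I*v^3 - 2*I*v^2 - 24*v - 14*I*v + 6*I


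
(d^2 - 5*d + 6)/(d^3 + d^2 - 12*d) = (d - 2)/(d*(d + 4))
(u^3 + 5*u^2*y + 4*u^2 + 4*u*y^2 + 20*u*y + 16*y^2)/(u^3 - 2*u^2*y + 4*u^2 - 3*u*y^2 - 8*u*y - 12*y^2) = (-u - 4*y)/(-u + 3*y)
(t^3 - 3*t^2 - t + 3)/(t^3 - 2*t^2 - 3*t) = (t - 1)/t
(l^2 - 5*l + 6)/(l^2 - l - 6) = (l - 2)/(l + 2)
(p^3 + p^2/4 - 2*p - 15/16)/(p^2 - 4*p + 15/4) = (8*p^2 + 14*p + 5)/(4*(2*p - 5))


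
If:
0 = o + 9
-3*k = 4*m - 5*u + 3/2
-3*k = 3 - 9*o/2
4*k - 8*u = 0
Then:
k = -29/2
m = 23/16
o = -9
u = -29/4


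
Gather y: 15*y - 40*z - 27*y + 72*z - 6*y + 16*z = -18*y + 48*z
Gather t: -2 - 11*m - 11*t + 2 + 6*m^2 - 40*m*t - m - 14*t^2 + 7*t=6*m^2 - 12*m - 14*t^2 + t*(-40*m - 4)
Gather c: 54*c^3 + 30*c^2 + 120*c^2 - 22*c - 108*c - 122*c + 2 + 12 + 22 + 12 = 54*c^3 + 150*c^2 - 252*c + 48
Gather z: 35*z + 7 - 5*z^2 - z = -5*z^2 + 34*z + 7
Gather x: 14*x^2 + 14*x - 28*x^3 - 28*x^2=-28*x^3 - 14*x^2 + 14*x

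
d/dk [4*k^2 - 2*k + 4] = 8*k - 2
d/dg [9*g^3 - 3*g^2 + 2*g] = 27*g^2 - 6*g + 2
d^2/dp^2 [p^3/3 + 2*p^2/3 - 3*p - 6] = 2*p + 4/3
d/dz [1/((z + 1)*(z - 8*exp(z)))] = (-z + (z + 1)*(8*exp(z) - 1) + 8*exp(z))/((z + 1)^2*(z - 8*exp(z))^2)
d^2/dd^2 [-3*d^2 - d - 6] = -6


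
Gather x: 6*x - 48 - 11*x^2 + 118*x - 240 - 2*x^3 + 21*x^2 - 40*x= -2*x^3 + 10*x^2 + 84*x - 288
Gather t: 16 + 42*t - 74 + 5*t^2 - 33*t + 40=5*t^2 + 9*t - 18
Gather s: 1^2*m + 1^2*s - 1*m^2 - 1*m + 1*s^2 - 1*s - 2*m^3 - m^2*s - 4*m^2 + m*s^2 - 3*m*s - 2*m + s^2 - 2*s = -2*m^3 - 5*m^2 - 2*m + s^2*(m + 2) + s*(-m^2 - 3*m - 2)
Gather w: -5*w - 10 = -5*w - 10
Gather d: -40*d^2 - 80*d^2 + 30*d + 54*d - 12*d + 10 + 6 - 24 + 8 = -120*d^2 + 72*d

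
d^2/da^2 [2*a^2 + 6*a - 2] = 4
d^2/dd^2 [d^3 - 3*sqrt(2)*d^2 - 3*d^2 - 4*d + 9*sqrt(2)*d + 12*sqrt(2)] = 6*d - 6*sqrt(2) - 6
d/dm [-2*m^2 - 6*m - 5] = -4*m - 6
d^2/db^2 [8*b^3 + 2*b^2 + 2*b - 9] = 48*b + 4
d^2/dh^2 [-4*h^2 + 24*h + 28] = -8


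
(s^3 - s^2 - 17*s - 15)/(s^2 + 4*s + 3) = s - 5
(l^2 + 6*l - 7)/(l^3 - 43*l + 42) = 1/(l - 6)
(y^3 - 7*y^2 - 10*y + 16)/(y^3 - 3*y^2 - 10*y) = (y^2 - 9*y + 8)/(y*(y - 5))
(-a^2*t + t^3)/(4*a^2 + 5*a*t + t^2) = t*(-a + t)/(4*a + t)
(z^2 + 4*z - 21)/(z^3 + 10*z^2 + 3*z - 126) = 1/(z + 6)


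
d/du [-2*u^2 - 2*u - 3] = -4*u - 2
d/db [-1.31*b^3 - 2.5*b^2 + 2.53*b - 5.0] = -3.93*b^2 - 5.0*b + 2.53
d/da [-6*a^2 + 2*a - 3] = 2 - 12*a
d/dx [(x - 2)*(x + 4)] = 2*x + 2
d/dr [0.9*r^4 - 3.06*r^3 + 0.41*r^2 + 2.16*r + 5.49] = 3.6*r^3 - 9.18*r^2 + 0.82*r + 2.16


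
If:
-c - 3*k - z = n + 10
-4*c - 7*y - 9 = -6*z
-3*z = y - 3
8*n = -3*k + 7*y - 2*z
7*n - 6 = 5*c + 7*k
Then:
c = 43/8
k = -2077/378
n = -1207/1512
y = -49/18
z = 103/54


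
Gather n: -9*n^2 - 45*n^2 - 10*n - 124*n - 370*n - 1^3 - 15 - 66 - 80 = -54*n^2 - 504*n - 162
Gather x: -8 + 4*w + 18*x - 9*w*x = 4*w + x*(18 - 9*w) - 8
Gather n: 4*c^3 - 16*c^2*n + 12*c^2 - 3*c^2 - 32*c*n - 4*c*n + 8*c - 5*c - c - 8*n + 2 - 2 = 4*c^3 + 9*c^2 + 2*c + n*(-16*c^2 - 36*c - 8)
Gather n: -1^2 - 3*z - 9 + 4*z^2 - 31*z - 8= 4*z^2 - 34*z - 18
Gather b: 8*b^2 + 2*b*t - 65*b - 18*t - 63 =8*b^2 + b*(2*t - 65) - 18*t - 63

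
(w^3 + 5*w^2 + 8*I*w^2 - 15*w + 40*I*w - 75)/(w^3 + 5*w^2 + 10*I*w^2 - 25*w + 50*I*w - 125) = (w + 3*I)/(w + 5*I)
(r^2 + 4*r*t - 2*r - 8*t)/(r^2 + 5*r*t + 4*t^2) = (r - 2)/(r + t)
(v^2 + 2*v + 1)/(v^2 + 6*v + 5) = (v + 1)/(v + 5)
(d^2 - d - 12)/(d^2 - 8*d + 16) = (d + 3)/(d - 4)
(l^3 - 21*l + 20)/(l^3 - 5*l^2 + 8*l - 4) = (l^2 + l - 20)/(l^2 - 4*l + 4)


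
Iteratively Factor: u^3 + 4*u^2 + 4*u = (u + 2)*(u^2 + 2*u) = u*(u + 2)*(u + 2)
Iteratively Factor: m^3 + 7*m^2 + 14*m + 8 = (m + 2)*(m^2 + 5*m + 4) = (m + 2)*(m + 4)*(m + 1)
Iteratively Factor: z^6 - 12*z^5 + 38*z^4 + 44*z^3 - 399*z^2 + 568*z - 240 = (z - 1)*(z^5 - 11*z^4 + 27*z^3 + 71*z^2 - 328*z + 240) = (z - 4)*(z - 1)*(z^4 - 7*z^3 - z^2 + 67*z - 60) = (z - 4)*(z - 1)*(z + 3)*(z^3 - 10*z^2 + 29*z - 20) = (z - 4)*(z - 1)^2*(z + 3)*(z^2 - 9*z + 20) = (z - 4)^2*(z - 1)^2*(z + 3)*(z - 5)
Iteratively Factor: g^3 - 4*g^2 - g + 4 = (g + 1)*(g^2 - 5*g + 4) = (g - 1)*(g + 1)*(g - 4)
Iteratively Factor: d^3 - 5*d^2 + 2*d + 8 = (d + 1)*(d^2 - 6*d + 8) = (d - 2)*(d + 1)*(d - 4)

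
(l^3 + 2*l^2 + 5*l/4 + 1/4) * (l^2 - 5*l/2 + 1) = l^5 - l^4/2 - 11*l^3/4 - 7*l^2/8 + 5*l/8 + 1/4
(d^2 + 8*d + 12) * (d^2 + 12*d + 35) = d^4 + 20*d^3 + 143*d^2 + 424*d + 420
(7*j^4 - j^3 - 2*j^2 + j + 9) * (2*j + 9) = 14*j^5 + 61*j^4 - 13*j^3 - 16*j^2 + 27*j + 81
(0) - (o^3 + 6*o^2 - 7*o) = -o^3 - 6*o^2 + 7*o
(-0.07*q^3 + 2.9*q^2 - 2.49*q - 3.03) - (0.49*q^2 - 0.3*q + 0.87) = -0.07*q^3 + 2.41*q^2 - 2.19*q - 3.9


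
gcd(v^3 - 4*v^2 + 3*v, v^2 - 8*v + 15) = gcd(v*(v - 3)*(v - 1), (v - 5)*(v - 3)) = v - 3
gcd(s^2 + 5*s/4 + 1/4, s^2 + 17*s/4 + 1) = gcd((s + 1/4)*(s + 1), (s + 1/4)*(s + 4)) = s + 1/4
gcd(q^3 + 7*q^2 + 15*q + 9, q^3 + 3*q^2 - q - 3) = q^2 + 4*q + 3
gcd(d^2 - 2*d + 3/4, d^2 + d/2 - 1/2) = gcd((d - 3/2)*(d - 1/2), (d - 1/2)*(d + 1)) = d - 1/2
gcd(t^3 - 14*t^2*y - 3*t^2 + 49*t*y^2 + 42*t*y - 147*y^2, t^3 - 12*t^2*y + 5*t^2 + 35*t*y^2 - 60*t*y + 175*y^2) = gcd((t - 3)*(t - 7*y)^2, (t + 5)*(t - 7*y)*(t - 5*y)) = -t + 7*y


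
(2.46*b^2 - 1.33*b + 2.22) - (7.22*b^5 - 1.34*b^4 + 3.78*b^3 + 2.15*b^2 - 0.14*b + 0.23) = -7.22*b^5 + 1.34*b^4 - 3.78*b^3 + 0.31*b^2 - 1.19*b + 1.99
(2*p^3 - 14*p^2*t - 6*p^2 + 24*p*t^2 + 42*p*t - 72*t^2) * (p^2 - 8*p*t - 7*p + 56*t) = 2*p^5 - 30*p^4*t - 20*p^4 + 136*p^3*t^2 + 300*p^3*t + 42*p^3 - 192*p^2*t^3 - 1360*p^2*t^2 - 630*p^2*t + 1920*p*t^3 + 2856*p*t^2 - 4032*t^3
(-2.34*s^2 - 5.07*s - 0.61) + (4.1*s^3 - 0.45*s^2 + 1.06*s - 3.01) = 4.1*s^3 - 2.79*s^2 - 4.01*s - 3.62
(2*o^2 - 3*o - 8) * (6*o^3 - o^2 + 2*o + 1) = 12*o^5 - 20*o^4 - 41*o^3 + 4*o^2 - 19*o - 8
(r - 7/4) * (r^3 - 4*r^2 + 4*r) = r^4 - 23*r^3/4 + 11*r^2 - 7*r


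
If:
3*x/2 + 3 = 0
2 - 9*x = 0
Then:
No Solution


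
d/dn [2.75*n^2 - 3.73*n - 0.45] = 5.5*n - 3.73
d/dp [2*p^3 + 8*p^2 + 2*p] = 6*p^2 + 16*p + 2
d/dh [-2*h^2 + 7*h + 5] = 7 - 4*h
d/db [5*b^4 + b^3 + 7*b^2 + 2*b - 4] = 20*b^3 + 3*b^2 + 14*b + 2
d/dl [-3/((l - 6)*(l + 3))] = 3*(2*l - 3)/((l - 6)^2*(l + 3)^2)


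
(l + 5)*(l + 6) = l^2 + 11*l + 30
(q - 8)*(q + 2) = q^2 - 6*q - 16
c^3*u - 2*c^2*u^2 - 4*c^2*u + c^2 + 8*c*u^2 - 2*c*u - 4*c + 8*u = (c - 4)*(c - 2*u)*(c*u + 1)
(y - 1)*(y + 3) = y^2 + 2*y - 3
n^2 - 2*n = n*(n - 2)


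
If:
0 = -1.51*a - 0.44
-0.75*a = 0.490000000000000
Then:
No Solution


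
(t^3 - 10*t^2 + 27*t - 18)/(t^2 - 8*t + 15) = (t^2 - 7*t + 6)/(t - 5)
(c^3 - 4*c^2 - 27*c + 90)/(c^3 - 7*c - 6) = (c^2 - c - 30)/(c^2 + 3*c + 2)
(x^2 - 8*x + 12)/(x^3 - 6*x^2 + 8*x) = (x - 6)/(x*(x - 4))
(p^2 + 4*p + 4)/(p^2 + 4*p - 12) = (p^2 + 4*p + 4)/(p^2 + 4*p - 12)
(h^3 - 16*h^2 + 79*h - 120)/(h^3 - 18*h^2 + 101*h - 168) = (h - 5)/(h - 7)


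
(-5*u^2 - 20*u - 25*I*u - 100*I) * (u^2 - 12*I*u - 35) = -5*u^4 - 20*u^3 + 35*I*u^3 - 125*u^2 + 140*I*u^2 - 500*u + 875*I*u + 3500*I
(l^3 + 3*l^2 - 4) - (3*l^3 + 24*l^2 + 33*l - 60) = -2*l^3 - 21*l^2 - 33*l + 56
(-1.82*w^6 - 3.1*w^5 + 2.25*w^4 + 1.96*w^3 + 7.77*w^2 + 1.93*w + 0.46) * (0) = 0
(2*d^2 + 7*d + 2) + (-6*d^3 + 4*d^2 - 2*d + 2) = -6*d^3 + 6*d^2 + 5*d + 4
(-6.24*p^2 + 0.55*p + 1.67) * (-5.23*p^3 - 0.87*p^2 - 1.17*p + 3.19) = 32.6352*p^5 + 2.5523*p^4 - 1.9118*p^3 - 22.002*p^2 - 0.1994*p + 5.3273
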